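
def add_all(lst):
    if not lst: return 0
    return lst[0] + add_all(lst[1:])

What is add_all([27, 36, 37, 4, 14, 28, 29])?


add_all([27, 36, 37, 4, 14, 28, 29]) = 27 + add_all([36, 37, 4, 14, 28, 29])
add_all([36, 37, 4, 14, 28, 29]) = 36 + add_all([37, 4, 14, 28, 29])
add_all([37, 4, 14, 28, 29]) = 37 + add_all([4, 14, 28, 29])
add_all([4, 14, 28, 29]) = 4 + add_all([14, 28, 29])
add_all([14, 28, 29]) = 14 + add_all([28, 29])
add_all([28, 29]) = 28 + add_all([29])
add_all([29]) = 29 + add_all([])
add_all([]) = 0  (base case)
Total: 27 + 36 + 37 + 4 + 14 + 28 + 29 + 0 = 175

175


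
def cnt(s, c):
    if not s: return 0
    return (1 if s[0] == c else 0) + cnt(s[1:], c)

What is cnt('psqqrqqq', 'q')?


s[0]='p' != 'q' -> 0
s[0]='s' != 'q' -> 0
s[0]='q' == 'q' -> 1
s[0]='q' == 'q' -> 1
s[0]='r' != 'q' -> 0
s[0]='q' == 'q' -> 1
s[0]='q' == 'q' -> 1
s[0]='q' == 'q' -> 1
Sum: 0 + 0 + 1 + 1 + 0 + 1 + 1 + 1 = 5

5


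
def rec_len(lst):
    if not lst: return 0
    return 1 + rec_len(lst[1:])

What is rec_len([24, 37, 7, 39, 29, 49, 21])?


rec_len([24, 37, 7, 39, 29, 49, 21]) = 1 + rec_len([37, 7, 39, 29, 49, 21])
rec_len([37, 7, 39, 29, 49, 21]) = 1 + rec_len([7, 39, 29, 49, 21])
rec_len([7, 39, 29, 49, 21]) = 1 + rec_len([39, 29, 49, 21])
rec_len([39, 29, 49, 21]) = 1 + rec_len([29, 49, 21])
rec_len([29, 49, 21]) = 1 + rec_len([49, 21])
rec_len([49, 21]) = 1 + rec_len([21])
rec_len([21]) = 1 + rec_len([])
rec_len([]) = 0  (base case)
Unwinding: 1 + 1 + 1 + 1 + 1 + 1 + 1 + 0 = 7

7


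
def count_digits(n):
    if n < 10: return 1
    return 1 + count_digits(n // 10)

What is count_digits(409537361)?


count_digits(409537361) = 1 + count_digits(40953736)
count_digits(40953736) = 1 + count_digits(4095373)
count_digits(4095373) = 1 + count_digits(409537)
count_digits(409537) = 1 + count_digits(40953)
count_digits(40953) = 1 + count_digits(4095)
count_digits(4095) = 1 + count_digits(409)
count_digits(409) = 1 + count_digits(40)
count_digits(40) = 1 + count_digits(4)
count_digits(4) = 1  (base case: 4 < 10)
Unwinding: 1 + 1 + 1 + 1 + 1 + 1 + 1 + 1 + 1 = 9

9


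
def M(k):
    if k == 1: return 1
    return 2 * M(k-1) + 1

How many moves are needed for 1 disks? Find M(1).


M(1) = 1  (base case)

1


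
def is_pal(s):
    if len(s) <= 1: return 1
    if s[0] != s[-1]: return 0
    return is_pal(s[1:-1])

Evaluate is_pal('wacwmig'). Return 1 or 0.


is_pal('wacwmig'): s[0]='w' != s[-1]='g' -> return 0
Result: 0 (not a palindrome)

0


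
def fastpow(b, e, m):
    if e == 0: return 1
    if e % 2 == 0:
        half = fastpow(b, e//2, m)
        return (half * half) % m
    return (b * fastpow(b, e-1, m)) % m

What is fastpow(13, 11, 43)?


fastpow(13, 11, 43): e is odd, compute fastpow(13, 10, 43)
  fastpow(13, 10, 43): e is even, compute fastpow(13, 5, 43)
    fastpow(13, 5, 43): e is odd, compute fastpow(13, 4, 43)
      fastpow(13, 4, 43): e is even, compute fastpow(13, 2, 43)
        fastpow(13, 2, 43): e is even, compute fastpow(13, 1, 43)
          fastpow(13, 1, 43): e is odd, compute fastpow(13, 0, 43)
          fastpow(13, 0, 43) = 1
          (13 * 1) % 43 = 13
        half=13, (13*13) % 43 = 40
      half=40, (40*40) % 43 = 9
    (13 * 9) % 43 = 31
  half=31, (31*31) % 43 = 15
(13 * 15) % 43 = 23

23


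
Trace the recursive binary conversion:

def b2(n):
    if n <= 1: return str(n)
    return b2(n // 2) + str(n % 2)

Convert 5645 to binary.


b2(5645) = b2(2822) + '1'
b2(2822) = b2(1411) + '0'
b2(1411) = b2(705) + '1'
b2(705) = b2(352) + '1'
b2(352) = b2(176) + '0'
b2(176) = b2(88) + '0'
b2(88) = b2(44) + '0'
b2(44) = b2(22) + '0'
b2(22) = b2(11) + '0'
b2(11) = b2(5) + '1'
b2(5) = b2(2) + '1'
b2(2) = b2(1) + '0'
b2(1) = '1'  (base case)
Concatenating: '1' + '0' + '1' + '1' + '0' + '0' + '0' + '0' + '0' + '1' + '1' + '0' + '1' = '1011000001101'

1011000001101


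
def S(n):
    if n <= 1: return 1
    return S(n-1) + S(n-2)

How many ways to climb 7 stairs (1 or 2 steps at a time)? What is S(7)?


Building up from base cases:
S(0) = 1
S(1) = 1
S(2) = S(1) + S(0) = 1 + 1 = 2
S(3) = S(2) + S(1) = 2 + 1 = 3
S(4) = S(3) + S(2) = 3 + 2 = 5
S(5) = S(4) + S(3) = 5 + 3 = 8
S(6) = S(5) + S(4) = 8 + 5 = 13
S(7) = S(6) + S(5) = 13 + 8 = 21

21


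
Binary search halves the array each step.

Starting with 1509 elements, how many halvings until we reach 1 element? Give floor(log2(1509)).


1509 / 2 = 754
754 / 2 = 377
377 / 2 = 188
188 / 2 = 94
94 / 2 = 47
47 / 2 = 23
23 / 2 = 11
11 / 2 = 5
5 / 2 = 2
2 / 2 = 1
Reached 1 after 10 halvings

10


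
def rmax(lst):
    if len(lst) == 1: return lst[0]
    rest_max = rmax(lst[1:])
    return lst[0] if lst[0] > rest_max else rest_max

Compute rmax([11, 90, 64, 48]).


rmax([11, 90, 64, 48]): compare 11 with rmax([90, 64, 48])
rmax([90, 64, 48]): compare 90 with rmax([64, 48])
rmax([64, 48]): compare 64 with rmax([48])
rmax([48]) = 48  (base case)
Compare 64 with 48 -> 64
Compare 90 with 64 -> 90
Compare 11 with 90 -> 90

90


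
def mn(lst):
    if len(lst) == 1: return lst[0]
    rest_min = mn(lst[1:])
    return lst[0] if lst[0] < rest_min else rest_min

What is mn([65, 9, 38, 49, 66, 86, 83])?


mn([65, 9, 38, 49, 66, 86, 83]): compare 65 with mn([9, 38, 49, 66, 86, 83])
mn([9, 38, 49, 66, 86, 83]): compare 9 with mn([38, 49, 66, 86, 83])
mn([38, 49, 66, 86, 83]): compare 38 with mn([49, 66, 86, 83])
mn([49, 66, 86, 83]): compare 49 with mn([66, 86, 83])
mn([66, 86, 83]): compare 66 with mn([86, 83])
mn([86, 83]): compare 86 with mn([83])
mn([83]) = 83  (base case)
Compare 86 with 83 -> 83
Compare 66 with 83 -> 66
Compare 49 with 66 -> 49
Compare 38 with 49 -> 38
Compare 9 with 38 -> 9
Compare 65 with 9 -> 9

9


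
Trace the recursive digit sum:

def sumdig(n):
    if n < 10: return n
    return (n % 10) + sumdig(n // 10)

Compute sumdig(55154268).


sumdig(55154268) = 8 + sumdig(5515426)
sumdig(5515426) = 6 + sumdig(551542)
sumdig(551542) = 2 + sumdig(55154)
sumdig(55154) = 4 + sumdig(5515)
sumdig(5515) = 5 + sumdig(551)
sumdig(551) = 1 + sumdig(55)
sumdig(55) = 5 + sumdig(5)
sumdig(5) = 5  (base case)
Total: 8 + 6 + 2 + 4 + 5 + 1 + 5 + 5 = 36

36


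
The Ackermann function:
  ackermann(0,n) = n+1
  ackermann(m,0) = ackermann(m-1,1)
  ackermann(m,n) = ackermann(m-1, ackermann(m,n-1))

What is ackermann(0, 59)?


ackermann(0, 59) = 60
Result: ackermann(0, 59) = 60

60


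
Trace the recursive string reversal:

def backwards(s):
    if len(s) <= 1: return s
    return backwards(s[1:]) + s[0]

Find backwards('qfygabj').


backwards('qfygabj') = backwards('fygabj') + 'q'
backwards('fygabj') = backwards('ygabj') + 'f'
backwards('ygabj') = backwards('gabj') + 'y'
backwards('gabj') = backwards('abj') + 'g'
backwards('abj') = backwards('bj') + 'a'
backwards('bj') = backwards('j') + 'b'
backwards('j') = 'j'  (base case)
Concatenating: 'j' + 'b' + 'a' + 'g' + 'y' + 'f' + 'q' = 'jbagyfq'

jbagyfq


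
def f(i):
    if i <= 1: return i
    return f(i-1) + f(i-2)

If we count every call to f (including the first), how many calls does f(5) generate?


Let C(n) = total calls for f(n)
C(0) = 1, C(1) = 1
C(2) = 1 + C(1) + C(0) = 1 + 1 + 1 = 3
C(3) = 1 + C(2) + C(1) = 1 + 3 + 1 = 5
C(4) = 1 + C(3) + C(2) = 1 + 5 + 3 = 9
C(5) = 1 + C(4) + C(3) = 1 + 9 + 5 = 15

15


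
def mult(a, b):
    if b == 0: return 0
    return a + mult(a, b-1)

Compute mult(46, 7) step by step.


mult(46, 7) = 46 + mult(46, 6)
mult(46, 6) = 46 + mult(46, 5)
mult(46, 5) = 46 + mult(46, 4)
mult(46, 4) = 46 + mult(46, 3)
mult(46, 3) = 46 + mult(46, 2)
mult(46, 2) = 46 + mult(46, 1)
mult(46, 1) = 46 + mult(46, 0)
mult(46, 0) = 0  (base case)
Total: 46 + 46 + 46 + 46 + 46 + 46 + 46 + 0 = 322

322


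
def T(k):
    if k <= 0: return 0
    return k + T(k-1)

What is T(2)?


T(2)
= 2 + 1 + T(0)
= 2 + 1 + 0
= 3

3


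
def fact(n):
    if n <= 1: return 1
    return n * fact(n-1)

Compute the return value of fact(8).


fact(8)
= 8 * fact(7)
= 8 * 7 * fact(6)
= 8 * 7 * 6 * fact(5)
= 8 * 7 * 6 * 5 * fact(4)
= 8 * 7 * 6 * 5 * 4 * fact(3)
= 8 * 7 * 6 * 5 * 4 * 3 * fact(2)
= 8 * 7 * 6 * 5 * 4 * 3 * 2 * fact(1)
= 8 * 7 * 6 * 5 * 4 * 3 * 2 * 1
= 40320

40320


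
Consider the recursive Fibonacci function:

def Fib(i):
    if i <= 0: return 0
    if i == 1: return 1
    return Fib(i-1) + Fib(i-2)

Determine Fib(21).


Computing Fib(21) bottom-up:
Fib(0) = 0
Fib(1) = 1
Fib(2) = Fib(1) + Fib(0) = 1 + 0 = 1
Fib(3) = Fib(2) + Fib(1) = 1 + 1 = 2
Fib(4) = Fib(3) + Fib(2) = 2 + 1 = 3
Fib(5) = Fib(4) + Fib(3) = 3 + 2 = 5
Fib(6) = Fib(5) + Fib(4) = 5 + 3 = 8
Fib(7) = Fib(6) + Fib(5) = 8 + 5 = 13
Fib(8) = Fib(7) + Fib(6) = 13 + 8 = 21
Fib(9) = Fib(8) + Fib(7) = 21 + 13 = 34
Fib(10) = Fib(9) + Fib(8) = 34 + 21 = 55
Fib(11) = Fib(10) + Fib(9) = 55 + 34 = 89
Fib(12) = Fib(11) + Fib(10) = 89 + 55 = 144
Fib(13) = Fib(12) + Fib(11) = 144 + 89 = 233
Fib(14) = Fib(13) + Fib(12) = 233 + 144 = 377
Fib(15) = Fib(14) + Fib(13) = 377 + 233 = 610
Fib(16) = Fib(15) + Fib(14) = 610 + 377 = 987
Fib(17) = Fib(16) + Fib(15) = 987 + 610 = 1597
Fib(18) = Fib(17) + Fib(16) = 1597 + 987 = 2584
Fib(19) = Fib(18) + Fib(17) = 2584 + 1597 = 4181
Fib(20) = Fib(19) + Fib(18) = 4181 + 2584 = 6765
Fib(21) = Fib(20) + Fib(19) = 6765 + 4181 = 10946

10946


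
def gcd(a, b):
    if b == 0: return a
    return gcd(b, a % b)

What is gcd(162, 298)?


gcd(162, 298) = gcd(298, 162)
gcd(298, 162) = gcd(162, 136)
gcd(162, 136) = gcd(136, 26)
gcd(136, 26) = gcd(26, 6)
gcd(26, 6) = gcd(6, 2)
gcd(6, 2) = gcd(2, 0)
gcd(2, 0) = 2  (base case)

2


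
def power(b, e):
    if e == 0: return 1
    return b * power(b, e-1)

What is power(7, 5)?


power(7, 5)
= 7 * power(7, 4)
= 7 * 7 * power(7, 3)
= 7 * 7 * 7 * power(7, 2)
= 7 * 7 * 7 * 7 * power(7, 1)
= 7 * 7 * 7 * 7 * 7 * power(7, 0)
= 7 * 7 * 7 * 7 * 7 * 1
= 16807

16807


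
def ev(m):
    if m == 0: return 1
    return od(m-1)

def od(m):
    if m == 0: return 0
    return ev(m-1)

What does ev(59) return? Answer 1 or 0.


ev(59) = od(58)
od(58) = ev(57)
ev(57) = od(56)
od(56) = ev(55)
ev(55) = od(54)
od(54) = ev(53)
ev(53) = od(52)
od(52) = ev(51)
ev(51) = od(50)
od(50) = ev(49)
ev(49) = od(48)
od(48) = ev(47)
ev(47) = od(46)
od(46) = ev(45)
ev(45) = od(44)
od(44) = ev(43)
ev(43) = od(42)
od(42) = ev(41)
ev(41) = od(40)
od(40) = ev(39)
ev(39) = od(38)
od(38) = ev(37)
ev(37) = od(36)
od(36) = ev(35)
ev(35) = od(34)
od(34) = ev(33)
ev(33) = od(32)
od(32) = ev(31)
ev(31) = od(30)
od(30) = ev(29)
ev(29) = od(28)
od(28) = ev(27)
ev(27) = od(26)
od(26) = ev(25)
ev(25) = od(24)
od(24) = ev(23)
ev(23) = od(22)
od(22) = ev(21)
ev(21) = od(20)
od(20) = ev(19)
ev(19) = od(18)
od(18) = ev(17)
ev(17) = od(16)
od(16) = ev(15)
ev(15) = od(14)
od(14) = ev(13)
ev(13) = od(12)
od(12) = ev(11)
ev(11) = od(10)
od(10) = ev(9)
ev(9) = od(8)
od(8) = ev(7)
ev(7) = od(6)
od(6) = ev(5)
ev(5) = od(4)
od(4) = ev(3)
ev(3) = od(2)
od(2) = ev(1)
ev(1) = od(0)
od(0) = 0  (base case)
Result: 0

0


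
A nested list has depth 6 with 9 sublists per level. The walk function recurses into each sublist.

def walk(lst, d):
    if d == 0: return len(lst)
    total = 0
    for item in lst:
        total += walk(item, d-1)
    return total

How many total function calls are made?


At depth 0 (root): 1 call
At depth 1: each of 1 parents calls walk on 9 children = 9 calls
At depth 2: each of 9 parents calls walk on 9 children = 81 calls
At depth 3: each of 81 parents calls walk on 9 children = 729 calls
At depth 4: each of 729 parents calls walk on 9 children = 6561 calls
At depth 5: each of 6561 parents calls walk on 9 children = 59049 calls
At depth 6: each of 59049 parents calls walk on 9 children = 531441 calls
Total: 1 + 9 + 81 + 729 + 6561 + 59049 + 531441 = 597871

597871


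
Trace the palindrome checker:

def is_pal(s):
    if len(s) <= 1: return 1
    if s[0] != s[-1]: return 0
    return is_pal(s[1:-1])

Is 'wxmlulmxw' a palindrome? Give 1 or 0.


is_pal('wxmlulmxw'): s[0]='w' == s[-1]='w' -> check is_pal('xmlulmx')
is_pal('xmlulmx'): s[0]='x' == s[-1]='x' -> check is_pal('mlulm')
is_pal('mlulm'): s[0]='m' == s[-1]='m' -> check is_pal('lul')
is_pal('lul'): s[0]='l' == s[-1]='l' -> check is_pal('u')
is_pal('u'): len <= 1 -> return 1  (base case)
Result: 1 (palindrome)

1


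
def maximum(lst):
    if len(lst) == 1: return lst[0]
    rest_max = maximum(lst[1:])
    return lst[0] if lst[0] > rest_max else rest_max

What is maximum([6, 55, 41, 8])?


maximum([6, 55, 41, 8]): compare 6 with maximum([55, 41, 8])
maximum([55, 41, 8]): compare 55 with maximum([41, 8])
maximum([41, 8]): compare 41 with maximum([8])
maximum([8]) = 8  (base case)
Compare 41 with 8 -> 41
Compare 55 with 41 -> 55
Compare 6 with 55 -> 55

55


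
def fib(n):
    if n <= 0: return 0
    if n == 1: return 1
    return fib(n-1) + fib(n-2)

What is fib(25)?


Computing fib(25) bottom-up:
fib(0) = 0
fib(1) = 1
fib(2) = fib(1) + fib(0) = 1 + 0 = 1
fib(3) = fib(2) + fib(1) = 1 + 1 = 2
fib(4) = fib(3) + fib(2) = 2 + 1 = 3
fib(5) = fib(4) + fib(3) = 3 + 2 = 5
fib(6) = fib(5) + fib(4) = 5 + 3 = 8
fib(7) = fib(6) + fib(5) = 8 + 5 = 13
fib(8) = fib(7) + fib(6) = 13 + 8 = 21
fib(9) = fib(8) + fib(7) = 21 + 13 = 34
fib(10) = fib(9) + fib(8) = 34 + 21 = 55
fib(11) = fib(10) + fib(9) = 55 + 34 = 89
fib(12) = fib(11) + fib(10) = 89 + 55 = 144
fib(13) = fib(12) + fib(11) = 144 + 89 = 233
fib(14) = fib(13) + fib(12) = 233 + 144 = 377
fib(15) = fib(14) + fib(13) = 377 + 233 = 610
fib(16) = fib(15) + fib(14) = 610 + 377 = 987
fib(17) = fib(16) + fib(15) = 987 + 610 = 1597
fib(18) = fib(17) + fib(16) = 1597 + 987 = 2584
fib(19) = fib(18) + fib(17) = 2584 + 1597 = 4181
fib(20) = fib(19) + fib(18) = 4181 + 2584 = 6765
fib(21) = fib(20) + fib(19) = 6765 + 4181 = 10946
fib(22) = fib(21) + fib(20) = 10946 + 6765 = 17711
fib(23) = fib(22) + fib(21) = 17711 + 10946 = 28657
fib(24) = fib(23) + fib(22) = 28657 + 17711 = 46368
fib(25) = fib(24) + fib(23) = 46368 + 28657 = 75025

75025


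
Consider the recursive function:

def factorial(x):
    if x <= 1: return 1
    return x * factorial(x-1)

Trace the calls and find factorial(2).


factorial(2)
= 2 * factorial(1)
= 2 * 1
= 2

2


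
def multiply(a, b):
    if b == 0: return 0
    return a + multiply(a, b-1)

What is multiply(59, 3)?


multiply(59, 3) = 59 + multiply(59, 2)
multiply(59, 2) = 59 + multiply(59, 1)
multiply(59, 1) = 59 + multiply(59, 0)
multiply(59, 0) = 0  (base case)
Total: 59 + 59 + 59 + 0 = 177

177


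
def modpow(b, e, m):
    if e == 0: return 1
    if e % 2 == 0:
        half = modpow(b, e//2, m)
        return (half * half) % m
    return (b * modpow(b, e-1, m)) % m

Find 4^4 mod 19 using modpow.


modpow(4, 4, 19): e is even, compute modpow(4, 2, 19)
  modpow(4, 2, 19): e is even, compute modpow(4, 1, 19)
    modpow(4, 1, 19): e is odd, compute modpow(4, 0, 19)
      modpow(4, 0, 19) = 1
    (4 * 1) % 19 = 4
  half=4, (4*4) % 19 = 16
half=16, (16*16) % 19 = 9

9


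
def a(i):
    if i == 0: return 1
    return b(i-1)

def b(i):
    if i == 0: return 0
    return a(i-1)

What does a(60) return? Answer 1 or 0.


a(60) = b(59)
b(59) = a(58)
a(58) = b(57)
b(57) = a(56)
a(56) = b(55)
b(55) = a(54)
a(54) = b(53)
b(53) = a(52)
a(52) = b(51)
b(51) = a(50)
a(50) = b(49)
b(49) = a(48)
a(48) = b(47)
b(47) = a(46)
a(46) = b(45)
b(45) = a(44)
a(44) = b(43)
b(43) = a(42)
a(42) = b(41)
b(41) = a(40)
a(40) = b(39)
b(39) = a(38)
a(38) = b(37)
b(37) = a(36)
a(36) = b(35)
b(35) = a(34)
a(34) = b(33)
b(33) = a(32)
a(32) = b(31)
b(31) = a(30)
a(30) = b(29)
b(29) = a(28)
a(28) = b(27)
b(27) = a(26)
a(26) = b(25)
b(25) = a(24)
a(24) = b(23)
b(23) = a(22)
a(22) = b(21)
b(21) = a(20)
a(20) = b(19)
b(19) = a(18)
a(18) = b(17)
b(17) = a(16)
a(16) = b(15)
b(15) = a(14)
a(14) = b(13)
b(13) = a(12)
a(12) = b(11)
b(11) = a(10)
a(10) = b(9)
b(9) = a(8)
a(8) = b(7)
b(7) = a(6)
a(6) = b(5)
b(5) = a(4)
a(4) = b(3)
b(3) = a(2)
a(2) = b(1)
b(1) = a(0)
a(0) = 1  (base case)
Result: 1

1


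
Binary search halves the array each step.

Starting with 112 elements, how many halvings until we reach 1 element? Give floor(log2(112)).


112 / 2 = 56
56 / 2 = 28
28 / 2 = 14
14 / 2 = 7
7 / 2 = 3
3 / 2 = 1
Reached 1 after 6 halvings

6


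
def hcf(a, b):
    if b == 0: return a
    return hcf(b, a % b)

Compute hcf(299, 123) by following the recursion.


hcf(299, 123) = hcf(123, 53)
hcf(123, 53) = hcf(53, 17)
hcf(53, 17) = hcf(17, 2)
hcf(17, 2) = hcf(2, 1)
hcf(2, 1) = hcf(1, 0)
hcf(1, 0) = 1  (base case)

1


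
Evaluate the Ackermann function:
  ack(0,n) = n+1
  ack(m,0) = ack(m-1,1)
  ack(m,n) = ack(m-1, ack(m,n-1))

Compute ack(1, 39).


ack(1, 39) = ack(0, ack(1, 38))
  ack(1, 38) = ack(0, ack(1, 37))
    ack(1, 37) = ack(0, ack(1, 36))
      ack(1, 36) = ack(0, ack(1, 35))
        ack(1, 35) = ack(0, ack(1, 34))
          ack(1, 34) = ack(0, ack(1, 33))
          ack(1, 33) = ack(0, ack(1, 32))
          ack(1, 32) = ack(0, ack(1, 31))
          ack(1, 31) = ack(0, ack(1, 30))
          ack(1, 30) = ack(0, ack(1, 29))
          ack(1, 29) = ack(0, ack(1, 28))
          ack(1, 28) = ack(0, ack(1, 27))
          ack(1, 27) = ack(0, ack(1, 26))
          ack(1, 26) = ack(0, ack(1, 25))
          ack(1, 25) = ack(0, ack(1, 24))
          ack(1, 24) = ack(0, ack(1, 23))
          ack(1, 23) = ack(0, ack(1, 22))
          ack(1, 22) = ack(0, ack(1, 21))
          ack(1, 21) = ack(0, ack(1, 20))
          ack(1, 20) = ack(0, ack(1, 19))
          ack(1, 19) = ack(0, ack(1, 18))
          ack(1, 18) = ack(0, ack(1, 17))
          ack(1, 17) = ack(0, ack(1, 16))
          ack(1, 16) = ack(0, ack(1, 15))
          ack(1, 15) = ack(0, ack(1, 14))
... (trace truncated)
Result: ack(1, 39) = 41

41


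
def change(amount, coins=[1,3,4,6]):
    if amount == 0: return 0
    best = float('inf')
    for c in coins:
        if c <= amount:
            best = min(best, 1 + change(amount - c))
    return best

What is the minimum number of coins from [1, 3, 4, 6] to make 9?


Building up with DP:
change(0) = 0
change(1) = min(1+change(0)=1+0=1) = 1
change(2) = min(1+change(1)=1+1=2) = 2
change(3) = min(1+change(2)=1+2=3, 1+change(0)=1+0=1) = 1
change(4) = min(1+change(3)=1+1=2, 1+change(1)=1+1=2, 1+change(0)=1+0=1) = 1
change(5) = min(1+change(4)=1+1=2, 1+change(2)=1+2=3, 1+change(1)=1+1=2) = 2
change(6) = min(1+change(5)=1+2=3, 1+change(3)=1+1=2, 1+change(2)=1+2=3, 1+change(0)=1+0=1) = 1
change(7) = min(1+change(6)=1+1=2, 1+change(4)=1+1=2, 1+change(3)=1+1=2, 1+change(1)=1+1=2) = 2
change(8) = min(1+change(7)=1+2=3, 1+change(5)=1+2=3, 1+change(4)=1+1=2, 1+change(2)=1+2=3) = 2
change(9) = min(1+change(8)=1+2=3, 1+change(6)=1+1=2, 1+change(5)=1+2=3, 1+change(3)=1+1=2) = 2

2


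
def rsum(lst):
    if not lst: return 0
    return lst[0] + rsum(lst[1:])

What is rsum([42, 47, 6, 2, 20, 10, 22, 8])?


rsum([42, 47, 6, 2, 20, 10, 22, 8]) = 42 + rsum([47, 6, 2, 20, 10, 22, 8])
rsum([47, 6, 2, 20, 10, 22, 8]) = 47 + rsum([6, 2, 20, 10, 22, 8])
rsum([6, 2, 20, 10, 22, 8]) = 6 + rsum([2, 20, 10, 22, 8])
rsum([2, 20, 10, 22, 8]) = 2 + rsum([20, 10, 22, 8])
rsum([20, 10, 22, 8]) = 20 + rsum([10, 22, 8])
rsum([10, 22, 8]) = 10 + rsum([22, 8])
rsum([22, 8]) = 22 + rsum([8])
rsum([8]) = 8 + rsum([])
rsum([]) = 0  (base case)
Total: 42 + 47 + 6 + 2 + 20 + 10 + 22 + 8 + 0 = 157

157


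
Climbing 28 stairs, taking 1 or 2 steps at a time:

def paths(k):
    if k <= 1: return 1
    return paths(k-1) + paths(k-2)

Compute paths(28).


Building up from base cases:
paths(0) = 1
paths(1) = 1
paths(2) = paths(1) + paths(0) = 1 + 1 = 2
paths(3) = paths(2) + paths(1) = 2 + 1 = 3
paths(4) = paths(3) + paths(2) = 3 + 2 = 5
paths(5) = paths(4) + paths(3) = 5 + 3 = 8
paths(6) = paths(5) + paths(4) = 8 + 5 = 13
paths(7) = paths(6) + paths(5) = 13 + 8 = 21
paths(8) = paths(7) + paths(6) = 21 + 13 = 34
paths(9) = paths(8) + paths(7) = 34 + 21 = 55
paths(10) = paths(9) + paths(8) = 55 + 34 = 89
paths(11) = paths(10) + paths(9) = 89 + 55 = 144
paths(12) = paths(11) + paths(10) = 144 + 89 = 233
paths(13) = paths(12) + paths(11) = 233 + 144 = 377
paths(14) = paths(13) + paths(12) = 377 + 233 = 610
paths(15) = paths(14) + paths(13) = 610 + 377 = 987
paths(16) = paths(15) + paths(14) = 987 + 610 = 1597
paths(17) = paths(16) + paths(15) = 1597 + 987 = 2584
paths(18) = paths(17) + paths(16) = 2584 + 1597 = 4181
paths(19) = paths(18) + paths(17) = 4181 + 2584 = 6765
paths(20) = paths(19) + paths(18) = 6765 + 4181 = 10946
paths(21) = paths(20) + paths(19) = 10946 + 6765 = 17711
paths(22) = paths(21) + paths(20) = 17711 + 10946 = 28657
paths(23) = paths(22) + paths(21) = 28657 + 17711 = 46368
paths(24) = paths(23) + paths(22) = 46368 + 28657 = 75025
paths(25) = paths(24) + paths(23) = 75025 + 46368 = 121393
paths(26) = paths(25) + paths(24) = 121393 + 75025 = 196418
paths(27) = paths(26) + paths(25) = 196418 + 121393 = 317811
paths(28) = paths(27) + paths(26) = 317811 + 196418 = 514229

514229


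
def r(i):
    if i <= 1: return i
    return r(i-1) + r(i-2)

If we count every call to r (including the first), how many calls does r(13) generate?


Let C(n) = total calls for r(n)
C(0) = 1, C(1) = 1
C(2) = 1 + C(1) + C(0) = 1 + 1 + 1 = 3
C(3) = 1 + C(2) + C(1) = 1 + 3 + 1 = 5
C(4) = 1 + C(3) + C(2) = 1 + 5 + 3 = 9
C(5) = 1 + C(4) + C(3) = 1 + 9 + 5 = 15
C(6) = 1 + C(5) + C(4) = 1 + 15 + 9 = 25
C(7) = 1 + C(6) + C(5) = 1 + 25 + 15 = 41
C(8) = 1 + C(7) + C(6) = 1 + 41 + 25 = 67
C(9) = 1 + C(8) + C(7) = 1 + 67 + 41 = 109
C(10) = 1 + C(9) + C(8) = 1 + 109 + 67 = 177
C(11) = 1 + C(10) + C(9) = 1 + 177 + 109 = 287
C(12) = 1 + C(11) + C(10) = 1 + 287 + 177 = 465
C(13) = 1 + C(12) + C(11) = 1 + 465 + 287 = 753

753


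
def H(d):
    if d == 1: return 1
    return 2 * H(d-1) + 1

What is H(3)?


H(3) = 2 * H(2) + 1
H(2) = 2 * H(1) + 1
H(1) = 1  (base case)
H(2) = 2 * 1 + 1 = 3
H(3) = 2 * 3 + 1 = 7

7


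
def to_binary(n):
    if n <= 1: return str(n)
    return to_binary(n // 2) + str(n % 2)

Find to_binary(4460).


to_binary(4460) = to_binary(2230) + '0'
to_binary(2230) = to_binary(1115) + '0'
to_binary(1115) = to_binary(557) + '1'
to_binary(557) = to_binary(278) + '1'
to_binary(278) = to_binary(139) + '0'
to_binary(139) = to_binary(69) + '1'
to_binary(69) = to_binary(34) + '1'
to_binary(34) = to_binary(17) + '0'
to_binary(17) = to_binary(8) + '1'
to_binary(8) = to_binary(4) + '0'
to_binary(4) = to_binary(2) + '0'
to_binary(2) = to_binary(1) + '0'
to_binary(1) = '1'  (base case)
Concatenating: '1' + '0' + '0' + '0' + '1' + '0' + '1' + '1' + '0' + '1' + '1' + '0' + '0' = '1000101101100'

1000101101100


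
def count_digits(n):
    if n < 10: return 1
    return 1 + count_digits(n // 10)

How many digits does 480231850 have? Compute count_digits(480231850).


count_digits(480231850) = 1 + count_digits(48023185)
count_digits(48023185) = 1 + count_digits(4802318)
count_digits(4802318) = 1 + count_digits(480231)
count_digits(480231) = 1 + count_digits(48023)
count_digits(48023) = 1 + count_digits(4802)
count_digits(4802) = 1 + count_digits(480)
count_digits(480) = 1 + count_digits(48)
count_digits(48) = 1 + count_digits(4)
count_digits(4) = 1  (base case: 4 < 10)
Unwinding: 1 + 1 + 1 + 1 + 1 + 1 + 1 + 1 + 1 = 9

9


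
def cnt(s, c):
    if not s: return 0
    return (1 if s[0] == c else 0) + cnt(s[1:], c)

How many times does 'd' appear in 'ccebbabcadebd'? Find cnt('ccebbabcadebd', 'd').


s[0]='c' != 'd' -> 0
s[0]='c' != 'd' -> 0
s[0]='e' != 'd' -> 0
s[0]='b' != 'd' -> 0
s[0]='b' != 'd' -> 0
s[0]='a' != 'd' -> 0
s[0]='b' != 'd' -> 0
s[0]='c' != 'd' -> 0
s[0]='a' != 'd' -> 0
s[0]='d' == 'd' -> 1
s[0]='e' != 'd' -> 0
s[0]='b' != 'd' -> 0
s[0]='d' == 'd' -> 1
Sum: 0 + 0 + 0 + 0 + 0 + 0 + 0 + 0 + 0 + 1 + 0 + 0 + 1 = 2

2


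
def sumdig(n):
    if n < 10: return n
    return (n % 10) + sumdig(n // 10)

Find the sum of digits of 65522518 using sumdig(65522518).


sumdig(65522518) = 8 + sumdig(6552251)
sumdig(6552251) = 1 + sumdig(655225)
sumdig(655225) = 5 + sumdig(65522)
sumdig(65522) = 2 + sumdig(6552)
sumdig(6552) = 2 + sumdig(655)
sumdig(655) = 5 + sumdig(65)
sumdig(65) = 5 + sumdig(6)
sumdig(6) = 6  (base case)
Total: 8 + 1 + 5 + 2 + 2 + 5 + 5 + 6 = 34

34


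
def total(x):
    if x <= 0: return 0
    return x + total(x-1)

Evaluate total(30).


total(30)
= 30 + 29 + 28 + 27 + 26 + 25 + 24 + 23 + 22 + 21 + 20 + 19 + 18 + 17 + 16 + 15 + 14 + 13 + 12 + 11 + 10 + 9 + 8 + 7 + 6 + 5 + 4 + 3 + 2 + 1 + total(0)
= 30 + 29 + 28 + 27 + 26 + 25 + 24 + 23 + 22 + 21 + 20 + 19 + 18 + 17 + 16 + 15 + 14 + 13 + 12 + 11 + 10 + 9 + 8 + 7 + 6 + 5 + 4 + 3 + 2 + 1 + 0
= 465

465


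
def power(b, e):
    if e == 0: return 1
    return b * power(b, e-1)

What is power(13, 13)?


power(13, 13)
= 13 * power(13, 12)
= 13 * 13 * power(13, 11)
= 13 * 13 * 13 * power(13, 10)
= 13 * 13 * 13 * 13 * power(13, 9)
= 13 * 13 * 13 * 13 * 13 * power(13, 8)
= 13 * 13 * 13 * 13 * 13 * 13 * power(13, 7)
= 13 * 13 * 13 * 13 * 13 * 13 * 13 * power(13, 6)
= 13 * 13 * 13 * 13 * 13 * 13 * 13 * 13 * power(13, 5)
= 13 * 13 * 13 * 13 * 13 * 13 * 13 * 13 * 13 * power(13, 4)
= 13 * 13 * 13 * 13 * 13 * 13 * 13 * 13 * 13 * 13 * power(13, 3)
= 13 * 13 * 13 * 13 * 13 * 13 * 13 * 13 * 13 * 13 * 13 * power(13, 2)
= 13 * 13 * 13 * 13 * 13 * 13 * 13 * 13 * 13 * 13 * 13 * 13 * power(13, 1)
= 13 * 13 * 13 * 13 * 13 * 13 * 13 * 13 * 13 * 13 * 13 * 13 * 13 * power(13, 0)
= 13 * 13 * 13 * 13 * 13 * 13 * 13 * 13 * 13 * 13 * 13 * 13 * 13 * 1
= 302875106592253

302875106592253


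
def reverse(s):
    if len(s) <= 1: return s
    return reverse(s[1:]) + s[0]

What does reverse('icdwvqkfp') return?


reverse('icdwvqkfp') = reverse('cdwvqkfp') + 'i'
reverse('cdwvqkfp') = reverse('dwvqkfp') + 'c'
reverse('dwvqkfp') = reverse('wvqkfp') + 'd'
reverse('wvqkfp') = reverse('vqkfp') + 'w'
reverse('vqkfp') = reverse('qkfp') + 'v'
reverse('qkfp') = reverse('kfp') + 'q'
reverse('kfp') = reverse('fp') + 'k'
reverse('fp') = reverse('p') + 'f'
reverse('p') = 'p'  (base case)
Concatenating: 'p' + 'f' + 'k' + 'q' + 'v' + 'w' + 'd' + 'c' + 'i' = 'pfkqvwdci'

pfkqvwdci


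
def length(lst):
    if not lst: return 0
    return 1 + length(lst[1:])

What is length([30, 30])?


length([30, 30]) = 1 + length([30])
length([30]) = 1 + length([])
length([]) = 0  (base case)
Unwinding: 1 + 1 + 0 = 2

2


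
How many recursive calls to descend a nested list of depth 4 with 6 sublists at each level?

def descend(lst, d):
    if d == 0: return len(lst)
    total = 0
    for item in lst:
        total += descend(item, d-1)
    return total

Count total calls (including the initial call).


At depth 0 (root): 1 call
At depth 1: each of 1 parents calls descend on 6 children = 6 calls
At depth 2: each of 6 parents calls descend on 6 children = 36 calls
At depth 3: each of 36 parents calls descend on 6 children = 216 calls
At depth 4: each of 216 parents calls descend on 6 children = 1296 calls
Total: 1 + 6 + 36 + 216 + 1296 = 1555

1555


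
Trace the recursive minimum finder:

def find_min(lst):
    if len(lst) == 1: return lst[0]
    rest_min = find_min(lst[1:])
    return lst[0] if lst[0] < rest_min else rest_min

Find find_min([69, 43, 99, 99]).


find_min([69, 43, 99, 99]): compare 69 with find_min([43, 99, 99])
find_min([43, 99, 99]): compare 43 with find_min([99, 99])
find_min([99, 99]): compare 99 with find_min([99])
find_min([99]) = 99  (base case)
Compare 99 with 99 -> 99
Compare 43 with 99 -> 43
Compare 69 with 43 -> 43

43


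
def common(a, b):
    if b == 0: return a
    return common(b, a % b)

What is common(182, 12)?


common(182, 12) = common(12, 2)
common(12, 2) = common(2, 0)
common(2, 0) = 2  (base case)

2


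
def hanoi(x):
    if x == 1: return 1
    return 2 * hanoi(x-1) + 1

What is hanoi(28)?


hanoi(28) = 2 * hanoi(27) + 1
hanoi(27) = 2 * hanoi(26) + 1
hanoi(26) = 2 * hanoi(25) + 1
hanoi(25) = 2 * hanoi(24) + 1
hanoi(24) = 2 * hanoi(23) + 1
hanoi(23) = 2 * hanoi(22) + 1
hanoi(22) = 2 * hanoi(21) + 1
hanoi(21) = 2 * hanoi(20) + 1
hanoi(20) = 2 * hanoi(19) + 1
hanoi(19) = 2 * hanoi(18) + 1
hanoi(18) = 2 * hanoi(17) + 1
hanoi(17) = 2 * hanoi(16) + 1
hanoi(16) = 2 * hanoi(15) + 1
hanoi(15) = 2 * hanoi(14) + 1
hanoi(14) = 2 * hanoi(13) + 1
hanoi(13) = 2 * hanoi(12) + 1
hanoi(12) = 2 * hanoi(11) + 1
hanoi(11) = 2 * hanoi(10) + 1
hanoi(10) = 2 * hanoi(9) + 1
hanoi(9) = 2 * hanoi(8) + 1
hanoi(8) = 2 * hanoi(7) + 1
hanoi(7) = 2 * hanoi(6) + 1
hanoi(6) = 2 * hanoi(5) + 1
hanoi(5) = 2 * hanoi(4) + 1
hanoi(4) = 2 * hanoi(3) + 1
hanoi(3) = 2 * hanoi(2) + 1
hanoi(2) = 2 * hanoi(1) + 1
hanoi(1) = 1  (base case)
hanoi(2) = 2 * 1 + 1 = 3
hanoi(3) = 2 * 3 + 1 = 7
hanoi(4) = 2 * 7 + 1 = 15
hanoi(5) = 2 * 15 + 1 = 31
hanoi(6) = 2 * 31 + 1 = 63
hanoi(7) = 2 * 63 + 1 = 127
hanoi(8) = 2 * 127 + 1 = 255
hanoi(9) = 2 * 255 + 1 = 511
hanoi(10) = 2 * 511 + 1 = 1023
hanoi(11) = 2 * 1023 + 1 = 2047
hanoi(12) = 2 * 2047 + 1 = 4095
hanoi(13) = 2 * 4095 + 1 = 8191
hanoi(14) = 2 * 8191 + 1 = 16383
hanoi(15) = 2 * 16383 + 1 = 32767
hanoi(16) = 2 * 32767 + 1 = 65535
hanoi(17) = 2 * 65535 + 1 = 131071
hanoi(18) = 2 * 131071 + 1 = 262143
hanoi(19) = 2 * 262143 + 1 = 524287
hanoi(20) = 2 * 524287 + 1 = 1048575
hanoi(21) = 2 * 1048575 + 1 = 2097151
hanoi(22) = 2 * 2097151 + 1 = 4194303
hanoi(23) = 2 * 4194303 + 1 = 8388607
hanoi(24) = 2 * 8388607 + 1 = 16777215
hanoi(25) = 2 * 16777215 + 1 = 33554431
hanoi(26) = 2 * 33554431 + 1 = 67108863
hanoi(27) = 2 * 67108863 + 1 = 134217727
hanoi(28) = 2 * 134217727 + 1 = 268435455

268435455


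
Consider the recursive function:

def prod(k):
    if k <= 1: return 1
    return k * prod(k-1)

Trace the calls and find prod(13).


prod(13)
= 13 * prod(12)
= 13 * 12 * prod(11)
= 13 * 12 * 11 * prod(10)
= 13 * 12 * 11 * 10 * prod(9)
= 13 * 12 * 11 * 10 * 9 * prod(8)
= 13 * 12 * 11 * 10 * 9 * 8 * prod(7)
= 13 * 12 * 11 * 10 * 9 * 8 * 7 * prod(6)
= 13 * 12 * 11 * 10 * 9 * 8 * 7 * 6 * prod(5)
= 13 * 12 * 11 * 10 * 9 * 8 * 7 * 6 * 5 * prod(4)
= 13 * 12 * 11 * 10 * 9 * 8 * 7 * 6 * 5 * 4 * prod(3)
= 13 * 12 * 11 * 10 * 9 * 8 * 7 * 6 * 5 * 4 * 3 * prod(2)
= 13 * 12 * 11 * 10 * 9 * 8 * 7 * 6 * 5 * 4 * 3 * 2 * prod(1)
= 13 * 12 * 11 * 10 * 9 * 8 * 7 * 6 * 5 * 4 * 3 * 2 * 1
= 6227020800

6227020800


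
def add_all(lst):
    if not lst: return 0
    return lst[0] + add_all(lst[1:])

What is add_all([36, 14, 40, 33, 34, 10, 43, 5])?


add_all([36, 14, 40, 33, 34, 10, 43, 5]) = 36 + add_all([14, 40, 33, 34, 10, 43, 5])
add_all([14, 40, 33, 34, 10, 43, 5]) = 14 + add_all([40, 33, 34, 10, 43, 5])
add_all([40, 33, 34, 10, 43, 5]) = 40 + add_all([33, 34, 10, 43, 5])
add_all([33, 34, 10, 43, 5]) = 33 + add_all([34, 10, 43, 5])
add_all([34, 10, 43, 5]) = 34 + add_all([10, 43, 5])
add_all([10, 43, 5]) = 10 + add_all([43, 5])
add_all([43, 5]) = 43 + add_all([5])
add_all([5]) = 5 + add_all([])
add_all([]) = 0  (base case)
Total: 36 + 14 + 40 + 33 + 34 + 10 + 43 + 5 + 0 = 215

215


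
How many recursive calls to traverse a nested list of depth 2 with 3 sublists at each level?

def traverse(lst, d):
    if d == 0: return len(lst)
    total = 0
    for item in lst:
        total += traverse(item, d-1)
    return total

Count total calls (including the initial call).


At depth 0 (root): 1 call
At depth 1: each of 1 parents calls traverse on 3 children = 3 calls
At depth 2: each of 3 parents calls traverse on 3 children = 9 calls
Total: 1 + 3 + 9 = 13

13


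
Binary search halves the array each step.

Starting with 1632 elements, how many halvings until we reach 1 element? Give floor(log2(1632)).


1632 / 2 = 816
816 / 2 = 408
408 / 2 = 204
204 / 2 = 102
102 / 2 = 51
51 / 2 = 25
25 / 2 = 12
12 / 2 = 6
6 / 2 = 3
3 / 2 = 1
Reached 1 after 10 halvings

10


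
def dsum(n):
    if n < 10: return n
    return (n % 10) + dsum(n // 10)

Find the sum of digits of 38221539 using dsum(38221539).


dsum(38221539) = 9 + dsum(3822153)
dsum(3822153) = 3 + dsum(382215)
dsum(382215) = 5 + dsum(38221)
dsum(38221) = 1 + dsum(3822)
dsum(3822) = 2 + dsum(382)
dsum(382) = 2 + dsum(38)
dsum(38) = 8 + dsum(3)
dsum(3) = 3  (base case)
Total: 9 + 3 + 5 + 1 + 2 + 2 + 8 + 3 = 33

33


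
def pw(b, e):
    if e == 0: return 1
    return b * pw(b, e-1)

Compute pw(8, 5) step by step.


pw(8, 5)
= 8 * pw(8, 4)
= 8 * 8 * pw(8, 3)
= 8 * 8 * 8 * pw(8, 2)
= 8 * 8 * 8 * 8 * pw(8, 1)
= 8 * 8 * 8 * 8 * 8 * pw(8, 0)
= 8 * 8 * 8 * 8 * 8 * 1
= 32768

32768


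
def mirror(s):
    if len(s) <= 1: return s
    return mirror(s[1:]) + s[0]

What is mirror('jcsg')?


mirror('jcsg') = mirror('csg') + 'j'
mirror('csg') = mirror('sg') + 'c'
mirror('sg') = mirror('g') + 's'
mirror('g') = 'g'  (base case)
Concatenating: 'g' + 's' + 'c' + 'j' = 'gscj'

gscj


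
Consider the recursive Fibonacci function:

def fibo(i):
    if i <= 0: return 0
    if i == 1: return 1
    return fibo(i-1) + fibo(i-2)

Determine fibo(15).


Computing fibo(15) bottom-up:
fibo(0) = 0
fibo(1) = 1
fibo(2) = fibo(1) + fibo(0) = 1 + 0 = 1
fibo(3) = fibo(2) + fibo(1) = 1 + 1 = 2
fibo(4) = fibo(3) + fibo(2) = 2 + 1 = 3
fibo(5) = fibo(4) + fibo(3) = 3 + 2 = 5
fibo(6) = fibo(5) + fibo(4) = 5 + 3 = 8
fibo(7) = fibo(6) + fibo(5) = 8 + 5 = 13
fibo(8) = fibo(7) + fibo(6) = 13 + 8 = 21
fibo(9) = fibo(8) + fibo(7) = 21 + 13 = 34
fibo(10) = fibo(9) + fibo(8) = 34 + 21 = 55
fibo(11) = fibo(10) + fibo(9) = 55 + 34 = 89
fibo(12) = fibo(11) + fibo(10) = 89 + 55 = 144
fibo(13) = fibo(12) + fibo(11) = 144 + 89 = 233
fibo(14) = fibo(13) + fibo(12) = 233 + 144 = 377
fibo(15) = fibo(14) + fibo(13) = 377 + 233 = 610

610


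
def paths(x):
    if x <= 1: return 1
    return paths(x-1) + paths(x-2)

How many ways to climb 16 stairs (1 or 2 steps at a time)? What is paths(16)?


Building up from base cases:
paths(0) = 1
paths(1) = 1
paths(2) = paths(1) + paths(0) = 1 + 1 = 2
paths(3) = paths(2) + paths(1) = 2 + 1 = 3
paths(4) = paths(3) + paths(2) = 3 + 2 = 5
paths(5) = paths(4) + paths(3) = 5 + 3 = 8
paths(6) = paths(5) + paths(4) = 8 + 5 = 13
paths(7) = paths(6) + paths(5) = 13 + 8 = 21
paths(8) = paths(7) + paths(6) = 21 + 13 = 34
paths(9) = paths(8) + paths(7) = 34 + 21 = 55
paths(10) = paths(9) + paths(8) = 55 + 34 = 89
paths(11) = paths(10) + paths(9) = 89 + 55 = 144
paths(12) = paths(11) + paths(10) = 144 + 89 = 233
paths(13) = paths(12) + paths(11) = 233 + 144 = 377
paths(14) = paths(13) + paths(12) = 377 + 233 = 610
paths(15) = paths(14) + paths(13) = 610 + 377 = 987
paths(16) = paths(15) + paths(14) = 987 + 610 = 1597

1597


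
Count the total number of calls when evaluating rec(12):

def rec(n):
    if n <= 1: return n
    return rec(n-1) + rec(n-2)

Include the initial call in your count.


Let C(n) = total calls for rec(n)
C(0) = 1, C(1) = 1
C(2) = 1 + C(1) + C(0) = 1 + 1 + 1 = 3
C(3) = 1 + C(2) + C(1) = 1 + 3 + 1 = 5
C(4) = 1 + C(3) + C(2) = 1 + 5 + 3 = 9
C(5) = 1 + C(4) + C(3) = 1 + 9 + 5 = 15
C(6) = 1 + C(5) + C(4) = 1 + 15 + 9 = 25
C(7) = 1 + C(6) + C(5) = 1 + 25 + 15 = 41
C(8) = 1 + C(7) + C(6) = 1 + 41 + 25 = 67
C(9) = 1 + C(8) + C(7) = 1 + 67 + 41 = 109
C(10) = 1 + C(9) + C(8) = 1 + 109 + 67 = 177
C(11) = 1 + C(10) + C(9) = 1 + 177 + 109 = 287
C(12) = 1 + C(11) + C(10) = 1 + 287 + 177 = 465

465


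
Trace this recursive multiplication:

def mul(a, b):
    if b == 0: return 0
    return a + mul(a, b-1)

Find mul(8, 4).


mul(8, 4) = 8 + mul(8, 3)
mul(8, 3) = 8 + mul(8, 2)
mul(8, 2) = 8 + mul(8, 1)
mul(8, 1) = 8 + mul(8, 0)
mul(8, 0) = 0  (base case)
Total: 8 + 8 + 8 + 8 + 0 = 32

32


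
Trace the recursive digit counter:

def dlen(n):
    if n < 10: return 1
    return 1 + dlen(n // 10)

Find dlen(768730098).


dlen(768730098) = 1 + dlen(76873009)
dlen(76873009) = 1 + dlen(7687300)
dlen(7687300) = 1 + dlen(768730)
dlen(768730) = 1 + dlen(76873)
dlen(76873) = 1 + dlen(7687)
dlen(7687) = 1 + dlen(768)
dlen(768) = 1 + dlen(76)
dlen(76) = 1 + dlen(7)
dlen(7) = 1  (base case: 7 < 10)
Unwinding: 1 + 1 + 1 + 1 + 1 + 1 + 1 + 1 + 1 = 9

9


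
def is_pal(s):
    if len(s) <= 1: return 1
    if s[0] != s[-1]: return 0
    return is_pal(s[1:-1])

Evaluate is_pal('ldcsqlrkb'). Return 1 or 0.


is_pal('ldcsqlrkb'): s[0]='l' != s[-1]='b' -> return 0
Result: 0 (not a palindrome)

0


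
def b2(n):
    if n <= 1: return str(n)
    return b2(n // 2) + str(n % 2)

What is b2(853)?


b2(853) = b2(426) + '1'
b2(426) = b2(213) + '0'
b2(213) = b2(106) + '1'
b2(106) = b2(53) + '0'
b2(53) = b2(26) + '1'
b2(26) = b2(13) + '0'
b2(13) = b2(6) + '1'
b2(6) = b2(3) + '0'
b2(3) = b2(1) + '1'
b2(1) = '1'  (base case)
Concatenating: '1' + '1' + '0' + '1' + '0' + '1' + '0' + '1' + '0' + '1' = '1101010101'

1101010101


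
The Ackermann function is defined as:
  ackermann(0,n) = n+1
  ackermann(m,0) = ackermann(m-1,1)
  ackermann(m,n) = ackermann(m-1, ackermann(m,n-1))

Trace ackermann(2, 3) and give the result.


ackermann(2, 3) = ackermann(1, ackermann(2, 2))
  ackermann(2, 2) = ackermann(1, ackermann(2, 1))
    ackermann(2, 1) = ackermann(1, ackermann(2, 0))
      ackermann(2, 0) = ackermann(1, 1)
        ackermann(1, 1) = ackermann(0, ackermann(1, 0))
          ackermann(1, 0) = ackermann(0, 1)
          ackermann(0, 1) = 2
          = ackermann(0, 2)
          ackermann(0, 2) = 3
      = ackermann(1, 3)
      ackermann(1, 3) = ackermann(0, ackermann(1, 2))
        ackermann(1, 2) = ackermann(0, ackermann(1, 1))
          ackermann(1, 1) = ackermann(0, ackermann(1, 0))
          ackermann(1, 0) = ackermann(0, 1)
          ackermann(0, 1) = 2
            = ackermann(0, 2)
          ackermann(0, 2) = 3
          = ackermann(0, 3)
          ackermann(0, 3) = 4
        = ackermann(0, 4)
        ackermann(0, 4) = 5
    = ackermann(1, 5)
    ackermann(1, 5) = ackermann(0, ackermann(1, 4))
      ackermann(1, 4) = ackermann(0, ackermann(1, 3))
        ackermann(1, 3) = ackermann(0, ackermann(1, 2))
... (trace truncated)
Result: ackermann(2, 3) = 9

9


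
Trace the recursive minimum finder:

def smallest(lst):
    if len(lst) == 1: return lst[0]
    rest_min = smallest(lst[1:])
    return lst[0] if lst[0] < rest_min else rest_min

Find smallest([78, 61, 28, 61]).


smallest([78, 61, 28, 61]): compare 78 with smallest([61, 28, 61])
smallest([61, 28, 61]): compare 61 with smallest([28, 61])
smallest([28, 61]): compare 28 with smallest([61])
smallest([61]) = 61  (base case)
Compare 28 with 61 -> 28
Compare 61 with 28 -> 28
Compare 78 with 28 -> 28

28


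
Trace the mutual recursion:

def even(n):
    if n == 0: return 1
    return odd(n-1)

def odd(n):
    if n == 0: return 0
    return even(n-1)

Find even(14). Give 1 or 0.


even(14) = odd(13)
odd(13) = even(12)
even(12) = odd(11)
odd(11) = even(10)
even(10) = odd(9)
odd(9) = even(8)
even(8) = odd(7)
odd(7) = even(6)
even(6) = odd(5)
odd(5) = even(4)
even(4) = odd(3)
odd(3) = even(2)
even(2) = odd(1)
odd(1) = even(0)
even(0) = 1  (base case)
Result: 1

1


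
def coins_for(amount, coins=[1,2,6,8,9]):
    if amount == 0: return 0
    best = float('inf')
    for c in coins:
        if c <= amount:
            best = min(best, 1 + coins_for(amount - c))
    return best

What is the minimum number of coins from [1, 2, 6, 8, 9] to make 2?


Building up with DP:
coins_for(0) = 0
coins_for(1) = min(1+coins_for(0)=1+0=1) = 1
coins_for(2) = min(1+coins_for(1)=1+1=2, 1+coins_for(0)=1+0=1) = 1

1


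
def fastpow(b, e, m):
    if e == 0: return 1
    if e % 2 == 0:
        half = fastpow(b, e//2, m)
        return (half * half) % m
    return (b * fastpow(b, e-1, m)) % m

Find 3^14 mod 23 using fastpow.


fastpow(3, 14, 23): e is even, compute fastpow(3, 7, 23)
  fastpow(3, 7, 23): e is odd, compute fastpow(3, 6, 23)
    fastpow(3, 6, 23): e is even, compute fastpow(3, 3, 23)
      fastpow(3, 3, 23): e is odd, compute fastpow(3, 2, 23)
        fastpow(3, 2, 23): e is even, compute fastpow(3, 1, 23)
          fastpow(3, 1, 23): e is odd, compute fastpow(3, 0, 23)
          fastpow(3, 0, 23) = 1
          (3 * 1) % 23 = 3
        half=3, (3*3) % 23 = 9
      (3 * 9) % 23 = 4
    half=4, (4*4) % 23 = 16
  (3 * 16) % 23 = 2
half=2, (2*2) % 23 = 4

4


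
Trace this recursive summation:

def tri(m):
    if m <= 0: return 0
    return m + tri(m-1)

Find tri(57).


tri(57)
= 57 + 56 + 55 + 54 + 53 + 52 + 51 + 50 + 49 + 48 + 47 + 46 + 45 + 44 + 43 + 42 + 41 + 40 + 39 + 38 + 37 + 36 + 35 + 34 + 33 + 32 + 31 + 30 + 29 + 28 + 27 + 26 + 25 + 24 + 23 + 22 + 21 + 20 + 19 + 18 + 17 + 16 + 15 + 14 + 13 + 12 + 11 + 10 + 9 + 8 + 7 + 6 + 5 + 4 + 3 + 2 + 1 + tri(0)
= 57 + 56 + 55 + 54 + 53 + 52 + 51 + 50 + 49 + 48 + 47 + 46 + 45 + 44 + 43 + 42 + 41 + 40 + 39 + 38 + 37 + 36 + 35 + 34 + 33 + 32 + 31 + 30 + 29 + 28 + 27 + 26 + 25 + 24 + 23 + 22 + 21 + 20 + 19 + 18 + 17 + 16 + 15 + 14 + 13 + 12 + 11 + 10 + 9 + 8 + 7 + 6 + 5 + 4 + 3 + 2 + 1 + 0
= 1653

1653
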